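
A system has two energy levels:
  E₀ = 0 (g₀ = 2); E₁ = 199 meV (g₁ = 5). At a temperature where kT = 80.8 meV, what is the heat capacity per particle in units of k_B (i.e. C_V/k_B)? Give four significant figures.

0.8780

Eᵢ/kT = 0, 2.46287.
Z = Σ gᵢe^(−Eᵢ/kT) = 2·e^(−0) + 5·e^(−2.46287) = 2.00000 + 0.425951 = 2.42595.
⟨E⟩ = 34.9406 meV, ⟨E²⟩ = 6953.19 meV².
C_V/k_B = (⟨E²⟩ − ⟨E⟩²)/(kT)² = (6953.19 − 1220.85)/6528.64 = 0.8780.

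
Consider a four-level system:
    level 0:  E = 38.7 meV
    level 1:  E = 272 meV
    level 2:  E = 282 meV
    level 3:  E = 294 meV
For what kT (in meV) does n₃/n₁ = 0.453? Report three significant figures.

27.8 meV

n₃/n₁ = exp[−(E₃−E₁)/kT] = 0.453.
⇒ (E₃−E₁)/kT = ln(1/0.453) = ln(2.2075) = 0.79186.
kT = 22 meV / 0.79186 = 27.8 meV.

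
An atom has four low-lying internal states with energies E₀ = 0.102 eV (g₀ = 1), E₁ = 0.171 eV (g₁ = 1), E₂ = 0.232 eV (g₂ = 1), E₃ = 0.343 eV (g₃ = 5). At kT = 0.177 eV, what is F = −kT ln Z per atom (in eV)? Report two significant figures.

-0.12 eV

Eᵢ/kT = 0.5763, 0.9661, 1.311, 1.938.
Z = Σ gᵢe^(−Eᵢ/kT) = 1·e^(−0.5763) + 1·e^(−0.9661) + 1·e^(−1.311) + 5·e^(−1.938) = 0.5620 + 0.3806 + 0.2696 + 0.7200 = 1.932.
F = −kT ln Z = −0.177 × ln(1.932) = −0.177 × 0.6586 = -0.12 eV.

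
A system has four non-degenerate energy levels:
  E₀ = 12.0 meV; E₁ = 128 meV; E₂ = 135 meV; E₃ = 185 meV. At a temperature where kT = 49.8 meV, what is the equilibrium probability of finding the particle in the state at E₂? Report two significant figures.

Eᵢ/kT = 0.2410, 2.570, 2.711, 3.715.
Z = Σ e^(−Eᵢ/kT) = e^(−0.2410) + e^(−2.570) + e^(−2.711) + e^(−3.715) = 0.7858 + 0.07654 + 0.06647 + 0.02436 = 0.9532.
P₂ = e^(−E₂/kT) / Z = 0.06647/0.9532 = 0.070.

0.070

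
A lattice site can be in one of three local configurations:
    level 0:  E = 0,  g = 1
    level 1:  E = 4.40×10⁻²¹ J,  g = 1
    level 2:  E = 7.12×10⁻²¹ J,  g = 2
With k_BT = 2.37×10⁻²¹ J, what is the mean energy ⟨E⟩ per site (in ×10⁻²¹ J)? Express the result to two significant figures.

Eᵢ/kT = 0, 1.857, 3.004.
Z = Σ gᵢe^(−Eᵢ/kT) = 1·e^(−0) + 1·e^(−1.857) + 2·e^(−3.004) = 1.000 + 0.1561 + 0.09918 = 1.255.
⟨E⟩ = Σ Eᵢ gᵢe^(−Eᵢ/kT) / Z = (0·1.000 + 4.40·0.1561 + 7.12·0.09918) / 1.255 = 1.1 ×10⁻²¹ J.

1.1 ×10⁻²¹ J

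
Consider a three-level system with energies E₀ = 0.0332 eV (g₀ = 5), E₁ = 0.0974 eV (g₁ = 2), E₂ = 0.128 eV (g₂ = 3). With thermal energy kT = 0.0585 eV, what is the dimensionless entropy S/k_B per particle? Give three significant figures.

Eᵢ/kT = 0.56752, 1.6650, 2.1880.
Z = Σ gᵢe^(−Eᵢ/kT) = 5·e^(−0.56752) + 2·e^(−1.6650) + 3·e^(−2.1880) = 2.8346 + 0.37838 + 0.33642 = 3.5494.
⟨E⟩ = Σ EᵢPᵢ = 0.049029 eV.
S/k_B = ln Z + ⟨E⟩/kT = ln(3.5494) + 0.049029/0.0585 = 1.2668 + 0.83810 = 2.10.

2.10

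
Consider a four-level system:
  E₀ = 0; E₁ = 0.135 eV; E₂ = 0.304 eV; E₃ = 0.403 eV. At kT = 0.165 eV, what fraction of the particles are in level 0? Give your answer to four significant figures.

0.5929

Eᵢ/kT = 0, 0.818182, 1.84242, 2.44242.
Z = Σ e^(−Eᵢ/kT) = e^(−0) + e^(−0.818182) + e^(−1.84242) + e^(−2.44242) = 1.00000 + 0.441233 + 0.158434 + 0.0869502 = 1.68662.
P₀ = e^(−E₀/kT) / Z = 1.00000/1.68662 = 0.5929.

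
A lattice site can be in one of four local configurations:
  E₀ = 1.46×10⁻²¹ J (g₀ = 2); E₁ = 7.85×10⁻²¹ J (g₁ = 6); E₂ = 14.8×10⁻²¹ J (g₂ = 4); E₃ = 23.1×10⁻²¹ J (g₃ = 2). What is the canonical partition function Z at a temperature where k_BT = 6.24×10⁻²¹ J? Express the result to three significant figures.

Z = 3.71

Eᵢ/kT = 0.23397, 1.2580, 2.3718, 3.7019.
Z = Σ gᵢe^(−Eᵢ/kT) = 2·e^(−0.23397) + 6·e^(−1.2580) + 4·e^(−2.3718) + 2·e^(−3.7019) = 1.5828 + 1.7053 + 0.37325 + 0.049353 = 3.7107.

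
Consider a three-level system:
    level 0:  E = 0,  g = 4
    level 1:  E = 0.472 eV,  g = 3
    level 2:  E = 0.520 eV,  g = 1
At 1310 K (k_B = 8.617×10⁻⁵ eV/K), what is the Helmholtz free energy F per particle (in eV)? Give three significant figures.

k_BT = 8.617×10⁻⁵ × 1310 K = 0.11288 eV.
Eᵢ/kT = 0, 4.1814, 4.6067.
Z = Σ gᵢe^(−Eᵢ/kT) = 4·e^(−0) + 3·e^(−4.1814) + 1·e^(−4.6067) = 4.0000 + 0.045831 + 0.0099847 = 4.0558.
F = −kT ln Z = −0.11288 × ln(4.0558) = −0.11288 × 1.4001 = -0.158 eV.

-0.158 eV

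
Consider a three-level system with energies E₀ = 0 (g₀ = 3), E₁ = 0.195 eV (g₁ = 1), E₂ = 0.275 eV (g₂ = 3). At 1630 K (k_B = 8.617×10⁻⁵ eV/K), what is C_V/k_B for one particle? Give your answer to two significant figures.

k_BT = 8.617×10⁻⁵ × 1630 K = 0.1405 eV.
Eᵢ/kT = 0, 1.388, 1.957.
Z = Σ gᵢe^(−Eᵢ/kT) = 3·e^(−0) + 1·e^(−1.388) + 3·e^(−1.957) = 3.000 + 0.2496 + 0.4238 = 3.673.
⟨E⟩ = 0.04498 eV, ⟨E²⟩ = 0.01131 eV².
C_V/k_B = (⟨E²⟩ − ⟨E⟩²)/(kT)² = (0.01131 − 0.002023)/0.01974 = 0.47.

0.47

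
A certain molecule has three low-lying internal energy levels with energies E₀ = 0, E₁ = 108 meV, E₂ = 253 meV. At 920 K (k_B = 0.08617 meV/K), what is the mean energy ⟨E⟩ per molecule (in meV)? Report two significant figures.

k_BT = 0.08617 × 920 K = 79.28 meV.
Eᵢ/kT = 0, 1.362, 3.191.
Z = Σ e^(−Eᵢ/kT) = e^(−0) + e^(−1.362) + e^(−3.191) = 1.000 + 0.2561 + 0.04113 = 1.297.
⟨E⟩ = Σ Eᵢ e^(−Eᵢ/kT) / Z = (0·1.000 + 108·0.2561 + 253·0.04113) / 1.297 = 29 meV.

29 meV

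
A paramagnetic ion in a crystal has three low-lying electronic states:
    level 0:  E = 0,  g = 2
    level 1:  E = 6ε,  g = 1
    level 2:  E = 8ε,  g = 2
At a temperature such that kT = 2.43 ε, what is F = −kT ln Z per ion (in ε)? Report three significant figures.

-1.87 ε

Eᵢ/kT = 0, 2.4691, 3.2922.
Z = Σ gᵢe^(−Eᵢ/kT) = 2·e^(−0) + 1·e^(−2.4691) + 2·e^(−3.2922) = 2.0000 + 0.084661 + 0.074344 = 2.1590.
F = −kT ln Z = −2.43 × ln(2.1590) = −2.43 × 0.76965 = -1.87 ε.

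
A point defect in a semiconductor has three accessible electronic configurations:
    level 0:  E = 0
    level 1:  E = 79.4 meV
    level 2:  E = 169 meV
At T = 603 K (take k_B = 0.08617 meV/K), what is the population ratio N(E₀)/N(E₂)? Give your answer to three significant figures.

k_BT = 0.08617 × 603 K = 51.961 meV.
n₀/n₂ = exp[−(E₀−E₂)/kT] = exp(−(-169 meV)/(51.961 meV)) = exp(3.2524) = 25.9.

25.9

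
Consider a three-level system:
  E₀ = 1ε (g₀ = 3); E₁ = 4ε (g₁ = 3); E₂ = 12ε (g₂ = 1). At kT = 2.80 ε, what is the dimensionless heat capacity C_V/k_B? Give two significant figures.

Eᵢ/kT = 0.3571, 1.429, 4.286.
Z = Σ gᵢe^(−Eᵢ/kT) = 3·e^(−0.3571) + 3·e^(−1.429) + 1·e^(−4.286) = 2.099 + 0.7186 + 0.01376 = 2.831.
⟨E⟩ = 1.815 ε, ⟨E²⟩ = 5.503 ε².
C_V/k_B = (⟨E²⟩ − ⟨E⟩²)/(kT)² = (5.503 − 3.294)/7.840 = 0.28.

0.28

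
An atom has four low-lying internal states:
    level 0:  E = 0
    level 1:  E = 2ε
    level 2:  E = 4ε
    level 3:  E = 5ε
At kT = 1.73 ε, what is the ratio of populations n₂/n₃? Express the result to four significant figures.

n₂/n₃ = exp[−(E₂−E₃)/kT] = exp(−(-1ε)/(1.73ε)) = exp(0.578035) = 1.783.

1.783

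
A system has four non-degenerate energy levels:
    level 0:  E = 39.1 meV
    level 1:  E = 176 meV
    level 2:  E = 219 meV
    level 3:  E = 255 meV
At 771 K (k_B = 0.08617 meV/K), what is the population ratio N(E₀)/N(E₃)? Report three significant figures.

25.8

k_BT = 0.08617 × 771 K = 66.437 meV.
n₀/n₃ = exp[−(E₀−E₃)/kT] = exp(−(-215.9 meV)/(66.437 meV)) = exp(3.2497) = 25.8.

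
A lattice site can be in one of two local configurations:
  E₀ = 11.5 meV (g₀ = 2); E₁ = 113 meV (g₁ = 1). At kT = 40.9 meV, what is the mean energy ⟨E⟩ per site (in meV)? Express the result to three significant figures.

15.6 meV

Eᵢ/kT = 0.28117, 2.7628.
Z = Σ gᵢe^(−Eᵢ/kT) = 2·e^(−0.28117) + 1·e^(−2.7628) = 1.5098 + 0.063115 = 1.5729.
⟨E⟩ = Σ Eᵢ gᵢe^(−Eᵢ/kT) / Z = (11.5·1.5098 + 113·0.063115) / 1.5729 = 15.6 meV.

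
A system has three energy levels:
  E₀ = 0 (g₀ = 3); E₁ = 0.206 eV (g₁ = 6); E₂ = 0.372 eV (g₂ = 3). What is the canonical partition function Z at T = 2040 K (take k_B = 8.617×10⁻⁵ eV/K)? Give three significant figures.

k_BT = 8.617×10⁻⁵ × 2040 K = 0.17579 eV.
Eᵢ/kT = 0, 1.1719, 2.1162.
Z = Σ gᵢe^(−Eᵢ/kT) = 3·e^(−0) + 6·e^(−1.1719) + 3·e^(−2.1162) = 3.0000 + 1.8587 + 0.36147 = 5.2202.

Z = 5.22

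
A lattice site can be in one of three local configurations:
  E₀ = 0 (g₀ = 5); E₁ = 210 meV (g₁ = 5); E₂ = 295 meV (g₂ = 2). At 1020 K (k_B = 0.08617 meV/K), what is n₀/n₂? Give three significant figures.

k_BT = 0.08617 × 1020 K = 87.893 meV.
n₀/n₂ = (g₀/g₂) exp[−(E₀−E₂)/kT] = (5/2) × exp(−(-295 meV)/(87.893 meV)) = (5/2) × exp(3.3564) = 71.7.

71.7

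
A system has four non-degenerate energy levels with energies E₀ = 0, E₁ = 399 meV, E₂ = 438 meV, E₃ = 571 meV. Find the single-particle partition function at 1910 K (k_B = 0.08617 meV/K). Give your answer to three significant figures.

k_BT = 0.08617 × 1910 K = 164.58 meV.
Eᵢ/kT = 0, 2.4244, 2.6613, 3.4694.
Z = Σ e^(−Eᵢ/kT) = e^(−0) + e^(−2.4244) + e^(−2.6613) + e^(−3.4694) = 1.0000 + 0.088531 + 0.069857 + 0.031136 = 1.1895.

Z = 1.19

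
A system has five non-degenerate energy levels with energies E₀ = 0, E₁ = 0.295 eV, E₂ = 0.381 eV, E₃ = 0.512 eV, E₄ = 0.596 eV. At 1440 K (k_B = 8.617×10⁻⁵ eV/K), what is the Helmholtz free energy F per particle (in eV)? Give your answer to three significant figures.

-0.0188 eV

k_BT = 8.617×10⁻⁵ × 1440 K = 0.12408 eV.
Eᵢ/kT = 0, 2.3775, 3.0706, 4.1264, 4.8034.
Z = Σ e^(−Eᵢ/kT) = e^(−0) + e^(−2.3775) + e^(−3.0706) + e^(−4.1264) + e^(−4.8034) = 1.0000 + 0.092782 + 0.046393 + 0.016141 + 0.0082018 = 1.1635.
F = −kT ln Z = −0.12408 × ln(1.1635) = −0.12408 × 0.15143 = -0.0188 eV.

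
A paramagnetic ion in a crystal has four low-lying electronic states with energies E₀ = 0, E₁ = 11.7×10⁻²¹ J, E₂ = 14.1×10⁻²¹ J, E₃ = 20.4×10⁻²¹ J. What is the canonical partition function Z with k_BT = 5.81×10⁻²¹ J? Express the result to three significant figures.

Eᵢ/kT = 0, 2.0138, 2.4269, 3.5112.
Z = Σ e^(−Eᵢ/kT) = e^(−0) + e^(−2.0138) + e^(−2.4269) + e^(−3.5112) = 1.0000 + 0.13348 + 0.088310 + 0.029861 = 1.2517.

Z = 1.25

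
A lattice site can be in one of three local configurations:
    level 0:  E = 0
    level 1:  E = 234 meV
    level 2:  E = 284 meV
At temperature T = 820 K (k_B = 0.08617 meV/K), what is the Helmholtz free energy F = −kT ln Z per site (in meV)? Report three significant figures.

k_BT = 0.08617 × 820 K = 70.659 meV.
Eᵢ/kT = 0, 3.3117, 4.0193.
Z = Σ e^(−Eᵢ/kT) = e^(−0) + e^(−3.3117) + e^(−4.0193) = 1.0000 + 0.036454 + 0.017966 = 1.0544.
F = −kT ln Z = −70.659 × ln(1.0544) = −70.659 × 0.052972 = -3.74 meV.

-3.74 meV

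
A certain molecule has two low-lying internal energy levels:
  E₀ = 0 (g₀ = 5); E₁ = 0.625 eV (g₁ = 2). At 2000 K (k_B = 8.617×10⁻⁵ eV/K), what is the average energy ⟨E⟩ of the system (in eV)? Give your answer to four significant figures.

0.006582 eV

k_BT = 8.617×10⁻⁵ × 2000 K = 0.172340 eV.
Eᵢ/kT = 0, 3.62655.
Z = Σ gᵢe^(−Eᵢ/kT) = 5·e^(−0) + 2·e^(−3.62655) = 5.00000 + 0.0532156 = 5.05322.
⟨E⟩ = Σ Eᵢ gᵢe^(−Eᵢ/kT) / Z = (0·5.00000 + 0.625·0.0532156) / 5.05322 = 0.006582 eV.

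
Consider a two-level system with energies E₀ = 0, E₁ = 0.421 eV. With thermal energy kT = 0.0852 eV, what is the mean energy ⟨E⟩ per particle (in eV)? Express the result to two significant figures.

0.0030 eV

Eᵢ/kT = 0, 4.941.
Z = Σ e^(−Eᵢ/kT) = e^(−0) + e^(−4.941) = 1.000 + 0.007147 = 1.007.
⟨E⟩ = Σ Eᵢ e^(−Eᵢ/kT) / Z = (0·1.000 + 0.421·0.007147) / 1.007 = 0.0030 eV.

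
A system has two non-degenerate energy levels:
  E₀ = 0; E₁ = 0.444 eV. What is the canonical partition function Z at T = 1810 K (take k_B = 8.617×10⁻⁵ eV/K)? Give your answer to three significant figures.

Z = 1.06

k_BT = 8.617×10⁻⁵ × 1810 K = 0.15597 eV.
Eᵢ/kT = 0, 2.8467.
Z = Σ e^(−Eᵢ/kT) = e^(−0) + e^(−2.8467) = 1.0000 + 0.058036 = 1.0580.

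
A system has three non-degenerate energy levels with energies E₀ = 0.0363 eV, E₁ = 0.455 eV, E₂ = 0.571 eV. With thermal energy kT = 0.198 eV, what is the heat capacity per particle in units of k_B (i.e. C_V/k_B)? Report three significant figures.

0.732

Eᵢ/kT = 0.18333, 2.2980, 2.8838.
Z = Σ e^(−Eᵢ/kT) = e^(−0.18333) + e^(−2.2980) + e^(−2.8838) = 0.83249 + 0.10046 + 0.055922 = 0.98887.
⟨E⟩ = 0.10907 eV, ⟨E²⟩ = 0.040579 eV².
C_V/k_B = (⟨E²⟩ − ⟨E⟩²)/(kT)² = (0.040579 − 0.011896)/0.039204 = 0.732.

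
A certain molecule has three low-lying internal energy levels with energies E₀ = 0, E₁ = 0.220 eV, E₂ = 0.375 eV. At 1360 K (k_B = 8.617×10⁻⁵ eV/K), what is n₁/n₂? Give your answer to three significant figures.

k_BT = 8.617×10⁻⁵ × 1360 K = 0.11719 eV.
n₁/n₂ = exp[−(E₁−E₂)/kT] = exp(−(-0.155 eV)/(0.11719 eV)) = exp(1.3226) = 3.75.

3.75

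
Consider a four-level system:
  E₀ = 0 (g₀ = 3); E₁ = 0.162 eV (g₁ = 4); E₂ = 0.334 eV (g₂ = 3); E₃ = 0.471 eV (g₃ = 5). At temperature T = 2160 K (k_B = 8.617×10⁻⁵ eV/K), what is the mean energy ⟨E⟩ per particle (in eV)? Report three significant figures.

0.112 eV

k_BT = 8.617×10⁻⁵ × 2160 K = 0.18613 eV.
Eᵢ/kT = 0, 0.87036, 1.7944, 2.5305.
Z = Σ gᵢe^(−Eᵢ/kT) = 3·e^(−0) + 4·e^(−0.87036) + 3·e^(−1.7944) + 5·e^(−2.5305) = 3.0000 + 1.6752 + 0.49868 + 0.39810 = 5.5720.
⟨E⟩ = Σ Eᵢ gᵢe^(−Eᵢ/kT) / Z = (0·3.0000 + 0.162·1.6752 + 0.334·0.49868 + 0.471·0.39810) / 5.5720 = 0.112 eV.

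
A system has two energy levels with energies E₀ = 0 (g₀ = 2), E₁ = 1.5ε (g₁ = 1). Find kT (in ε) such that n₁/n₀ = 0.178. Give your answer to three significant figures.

1.45 ε

n₁/n₀ = (g₁/g₀) exp[−(E₁−E₀)/kT] = 0.178.
⇒ (E₁−E₀)/kT = ln((1/2)/0.178) = ln(2.8090) = 1.0328.
kT = 1.5ε / 1.0328 = 1.45 ε.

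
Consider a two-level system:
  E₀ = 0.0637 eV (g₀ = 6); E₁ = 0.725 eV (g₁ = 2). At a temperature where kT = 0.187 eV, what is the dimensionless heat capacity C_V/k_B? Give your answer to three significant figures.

0.119

Eᵢ/kT = 0.34064, 3.8770.
Z = Σ gᵢe^(−Eᵢ/kT) = 6·e^(−0.34064) + 2·e^(−3.8770) = 4.2679 + 0.041426 = 4.3093.
⟨E⟩ = 0.070058 eV, ⟨E²⟩ = 0.0090716 eV².
C_V/k_B = (⟨E²⟩ − ⟨E⟩²)/(kT)² = (0.0090716 − 0.0049081)/0.034969 = 0.119.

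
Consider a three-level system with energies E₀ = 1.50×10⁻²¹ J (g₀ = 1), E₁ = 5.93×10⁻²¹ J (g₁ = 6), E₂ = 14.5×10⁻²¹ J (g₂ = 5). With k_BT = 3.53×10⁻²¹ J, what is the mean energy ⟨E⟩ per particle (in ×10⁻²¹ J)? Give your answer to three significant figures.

Eᵢ/kT = 0.42493, 1.6799, 4.1076.
Z = Σ gᵢe^(−Eᵢ/kT) = 1·e^(−0.42493) + 6·e^(−1.6799) + 5·e^(−4.1076) = 0.65382 + 1.1184 + 0.082236 = 1.8545.
⟨E⟩ = Σ Eᵢ gᵢe^(−Eᵢ/kT) / Z = (1.50·0.65382 + 5.93·1.1184 + 14.5·0.082236) / 1.8545 = 4.75 ×10⁻²¹ J.

4.75 ×10⁻²¹ J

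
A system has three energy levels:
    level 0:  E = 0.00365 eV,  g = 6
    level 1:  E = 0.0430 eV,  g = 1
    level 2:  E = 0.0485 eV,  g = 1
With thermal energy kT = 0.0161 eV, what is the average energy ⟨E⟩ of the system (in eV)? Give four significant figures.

0.004656 eV

Eᵢ/kT = 0.226708, 2.67081, 3.01242.
Z = Σ gᵢe^(−Eᵢ/kT) = 6·e^(−0.226708) + 1·e^(−2.67081) + 1·e^(−3.01242) = 4.78292 + 0.0691962 + 0.0491725 = 4.90129.
⟨E⟩ = Σ Eᵢ gᵢe^(−Eᵢ/kT) / Z = (0.00365·4.78292 + 0.0430·0.0691962 + 0.0485·0.0491725) / 4.90129 = 0.004656 eV.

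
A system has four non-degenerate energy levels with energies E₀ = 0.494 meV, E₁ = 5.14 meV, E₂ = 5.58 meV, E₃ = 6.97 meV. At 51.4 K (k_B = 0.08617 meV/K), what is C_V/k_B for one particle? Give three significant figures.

k_BT = 0.08617 × 51.4 K = 4.4291 meV.
Eᵢ/kT = 0.11154, 1.1605, 1.2598, 1.5737.
Z = Σ e^(−Eᵢ/kT) = e^(−0.11154) + e^(−1.1605) + e^(−1.2598) + e^(−1.5737) = 0.89446 + 0.31333 + 0.28371 + 0.20728 = 1.6988.
⟨E⟩ = 2.9905 meV, ⟨E²⟩ = 16.129 meV².
C_V/k_B = (⟨E²⟩ − ⟨E⟩²)/(kT)² = (16.129 − 8.9431)/19.617 = 0.366.

0.366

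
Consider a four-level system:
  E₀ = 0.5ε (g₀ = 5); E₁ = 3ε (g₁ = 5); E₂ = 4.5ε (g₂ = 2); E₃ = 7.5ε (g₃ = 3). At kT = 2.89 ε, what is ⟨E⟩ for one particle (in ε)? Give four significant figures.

Eᵢ/kT = 0.173010, 1.03806, 1.55709, 2.59516.
Z = Σ gᵢe^(−Eᵢ/kT) = 5·e^(−0.173010) + 5·e^(−1.03806) + 2·e^(−1.55709) + 3·e^(−2.59516) = 4.20565 + 1.77071 + 0.421497 + 0.223902 = 6.62176.
⟨E⟩ = Σ Eᵢ gᵢe^(−Eᵢ/kT) / Z = (0.5·4.20565 + 3·1.77071 + 4.5·0.421497 + 7.5·0.223902) / 6.62176 = 1.660 ε.

1.660 ε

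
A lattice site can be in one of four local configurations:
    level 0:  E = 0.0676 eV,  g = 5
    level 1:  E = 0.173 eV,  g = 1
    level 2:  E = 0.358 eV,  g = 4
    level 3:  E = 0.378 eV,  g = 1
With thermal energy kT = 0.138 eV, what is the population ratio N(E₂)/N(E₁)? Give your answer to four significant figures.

n₂/n₁ = (g₂/g₁) exp[−(E₂−E₁)/kT] = (4/1) × exp(−(0.185 eV)/(0.138 eV)) = (4/1) × exp(-1.34058) = 1.047.

1.047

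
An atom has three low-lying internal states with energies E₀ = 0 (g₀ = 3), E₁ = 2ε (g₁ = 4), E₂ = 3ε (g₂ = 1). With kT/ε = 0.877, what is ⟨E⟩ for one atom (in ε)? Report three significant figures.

0.266 ε

Eᵢ/kT = 0, 2.2805, 3.4208.
Z = Σ gᵢe^(−Eᵢ/kT) = 3·e^(−0) + 4·e^(−2.2805) + 1·e^(−3.4208) = 3.0000 + 0.40893 + 0.032686 = 3.4416.
⟨E⟩ = Σ Eᵢ gᵢe^(−Eᵢ/kT) / Z = (0·3.0000 + 2·0.40893 + 3·0.032686) / 3.4416 = 0.266 ε.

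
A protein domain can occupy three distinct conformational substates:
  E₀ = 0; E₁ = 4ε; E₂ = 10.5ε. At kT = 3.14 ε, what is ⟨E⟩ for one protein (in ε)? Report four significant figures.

1.133 ε

Eᵢ/kT = 0, 1.27389, 3.34395.
Z = Σ e^(−Eᵢ/kT) = e^(−0) + e^(−1.27389) + e^(−3.34395) = 1.00000 + 0.279741 + 0.0352973 = 1.31504.
⟨E⟩ = Σ Eᵢ e^(−Eᵢ/kT) / Z = (0·1.00000 + 4·0.279741 + 10.5·0.0352973) / 1.31504 = 1.133 ε.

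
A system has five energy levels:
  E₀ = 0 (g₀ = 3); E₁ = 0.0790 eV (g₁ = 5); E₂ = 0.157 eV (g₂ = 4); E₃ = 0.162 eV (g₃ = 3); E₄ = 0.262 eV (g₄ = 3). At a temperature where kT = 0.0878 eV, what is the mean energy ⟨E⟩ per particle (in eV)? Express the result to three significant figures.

Eᵢ/kT = 0, 0.89977, 1.7882, 1.8451, 2.9841.
Z = Σ gᵢe^(−Eᵢ/kT) = 3·e^(−0) + 5·e^(−0.89977) + 4·e^(−1.7882) + 3·e^(−1.8451) + 3·e^(−2.9841) = 3.0000 + 2.0333 + 0.66904 + 0.47403 + 0.15176 = 6.3281.
⟨E⟩ = Σ Eᵢ gᵢe^(−Eᵢ/kT) / Z = (0·3.0000 + 0.0790·2.0333 + 0.157·0.66904 + 0.162·0.47403 + 0.262·0.15176) / 6.3281 = 0.0604 eV.

0.0604 eV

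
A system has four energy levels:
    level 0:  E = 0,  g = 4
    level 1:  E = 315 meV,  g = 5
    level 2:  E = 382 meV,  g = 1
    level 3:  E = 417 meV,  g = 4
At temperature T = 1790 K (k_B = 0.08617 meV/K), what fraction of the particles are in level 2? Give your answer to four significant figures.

k_BT = 0.08617 × 1790 K = 154.244 meV.
Eᵢ/kT = 0, 2.04222, 2.47660, 2.70351.
Z = Σ gᵢe^(−Eᵢ/kT) = 4·e^(−0) + 5·e^(−2.04222) + 1·e^(−2.47660) + 4·e^(−2.70351) = 4.00000 + 0.648702 + 0.0840284 + 0.267880 = 5.00061.
P₂ = g₂ e^(−E₂/kT) / Z = 0.0840284/5.00061 = 0.01680.

0.01680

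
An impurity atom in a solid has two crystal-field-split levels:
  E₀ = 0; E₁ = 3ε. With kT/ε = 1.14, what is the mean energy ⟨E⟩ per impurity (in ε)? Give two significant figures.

0.20 ε

Eᵢ/kT = 0, 2.632.
Z = Σ e^(−Eᵢ/kT) = e^(−0) + e^(−2.632) = 1.000 + 0.07193 = 1.072.
⟨E⟩ = Σ Eᵢ e^(−Eᵢ/kT) / Z = (0·1.000 + 3·0.07193) / 1.072 = 0.20 ε.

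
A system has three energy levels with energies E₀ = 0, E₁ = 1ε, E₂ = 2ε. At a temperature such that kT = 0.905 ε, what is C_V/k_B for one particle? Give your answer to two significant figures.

0.47

Eᵢ/kT = 0, 1.105, 2.210.
Z = Σ e^(−Eᵢ/kT) = e^(−0) + e^(−1.105) + e^(−2.210) = 1.000 + 0.3312 + 0.1097 = 1.441.
⟨E⟩ = 0.3821 ε, ⟨E²⟩ = 0.5344 ε².
C_V/k_B = (⟨E²⟩ − ⟨E⟩²)/(kT)² = (0.5344 − 0.1460)/0.8190 = 0.47.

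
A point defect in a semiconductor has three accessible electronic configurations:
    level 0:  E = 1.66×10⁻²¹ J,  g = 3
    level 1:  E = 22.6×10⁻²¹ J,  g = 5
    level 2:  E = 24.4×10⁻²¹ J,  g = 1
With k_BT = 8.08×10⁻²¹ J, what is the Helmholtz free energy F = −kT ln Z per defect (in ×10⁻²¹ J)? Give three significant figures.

Eᵢ/kT = 0.20545, 2.7970, 3.0198.
Z = Σ gᵢe^(−Eᵢ/kT) = 3·e^(−0.20545) + 5·e^(−2.7970) + 1·e^(−3.0198) = 2.4428 + 0.30496 + 0.048811 = 2.7966.
F = −kT ln Z = −8.08 × ln(2.7966) = −8.08 × 1.0284 = -8.31 ×10⁻²¹ J.

-8.31 ×10⁻²¹ J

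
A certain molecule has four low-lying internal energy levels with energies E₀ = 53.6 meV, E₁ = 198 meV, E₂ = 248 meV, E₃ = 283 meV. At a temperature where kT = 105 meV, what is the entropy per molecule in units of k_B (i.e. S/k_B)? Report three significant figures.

Eᵢ/kT = 0.51048, 1.8857, 2.3619, 2.6952.
Z = Σ e^(−Eᵢ/kT) = e^(−0.51048) + e^(−1.8857) + e^(−2.3619) + e^(−2.6952) = 0.60021 + 0.15172 + 0.094241 + 0.067529 = 0.91370.
⟨E⟩ = Σ EᵢPᵢ = 114.58 meV.
S/k_B = ln Z + ⟨E⟩/kT = ln(0.91370) + 114.58/105 = -0.090253 + 1.0912 = 1.00.

1.00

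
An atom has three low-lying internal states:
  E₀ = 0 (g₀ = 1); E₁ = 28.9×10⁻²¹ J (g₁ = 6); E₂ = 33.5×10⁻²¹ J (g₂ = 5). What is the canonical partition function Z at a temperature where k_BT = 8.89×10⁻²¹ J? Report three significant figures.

Eᵢ/kT = 0, 3.2508, 3.7683.
Z = Σ gᵢe^(−Eᵢ/kT) = 1·e^(−0) + 6·e^(−3.2508) + 5·e^(−3.7683) = 1.0000 + 0.23246 + 0.11546 = 1.3479.

Z = 1.35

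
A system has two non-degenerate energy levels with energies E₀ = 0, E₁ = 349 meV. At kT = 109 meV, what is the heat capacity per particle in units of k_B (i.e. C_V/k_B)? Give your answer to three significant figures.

Eᵢ/kT = 0, 3.2018.
Z = Σ e^(−Eᵢ/kT) = e^(−0) + e^(−3.2018) = 1.0000 + 0.040689 = 1.0407.
⟨E⟩ = 13.645 meV, ⟨E²⟩ = 4762.1 meV².
C_V/k_B = (⟨E²⟩ − ⟨E⟩²)/(kT)² = (4762.1 − 186.19)/11881 = 0.385.

0.385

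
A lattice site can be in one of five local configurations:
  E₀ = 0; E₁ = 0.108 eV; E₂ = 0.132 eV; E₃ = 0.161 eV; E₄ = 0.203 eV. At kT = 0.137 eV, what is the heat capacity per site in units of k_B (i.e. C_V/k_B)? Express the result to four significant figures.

0.2973

Eᵢ/kT = 0, 0.788321, 0.963504, 1.17518, 1.48175.
Z = Σ e^(−Eᵢ/kT) = e^(−0) + e^(−0.788321) + e^(−0.963504) + e^(−1.17518) + e^(−1.48175) = 1.00000 + 0.454607 + 0.381554 + 0.308763 + 0.227240 = 2.37216.
⟨E⟩ = 0.0823314 eV, ⟨E²⟩ = 0.0123594 eV².
C_V/k_B = (⟨E²⟩ − ⟨E⟩²)/(kT)² = (0.0123594 − 0.00677846)/0.0187690 = 0.2973.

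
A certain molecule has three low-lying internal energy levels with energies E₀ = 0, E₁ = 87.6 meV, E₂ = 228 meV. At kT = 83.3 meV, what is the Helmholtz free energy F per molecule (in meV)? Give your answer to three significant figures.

Eᵢ/kT = 0, 1.0516, 2.7371.
Z = Σ e^(−Eᵢ/kT) = e^(−0) + e^(−1.0516) + e^(−2.7371) = 1.0000 + 0.34938 + 0.064758 = 1.4141.
F = −kT ln Z = −83.3 × ln(1.4141) = −83.3 × 0.34649 = -28.9 meV.

-28.9 meV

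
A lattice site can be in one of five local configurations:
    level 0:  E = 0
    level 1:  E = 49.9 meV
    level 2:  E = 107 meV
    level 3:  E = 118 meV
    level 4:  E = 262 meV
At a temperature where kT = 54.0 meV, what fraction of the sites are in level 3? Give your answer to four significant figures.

0.06795

Eᵢ/kT = 0, 0.924074, 1.98148, 2.18519, 4.85185.
Z = Σ e^(−Eᵢ/kT) = e^(−0) + e^(−0.924074) + e^(−1.98148) + e^(−2.18519) + e^(−4.85185) = 1.00000 + 0.396899 + 0.137865 + 0.112456 + 0.00781391 = 1.65503.
P₃ = e^(−E₃/kT) / Z = 0.112456/1.65503 = 0.06795.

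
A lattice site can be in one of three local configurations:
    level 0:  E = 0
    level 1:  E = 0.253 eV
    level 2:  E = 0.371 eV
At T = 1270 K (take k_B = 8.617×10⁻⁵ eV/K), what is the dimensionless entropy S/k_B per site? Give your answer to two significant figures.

0.43

k_BT = 8.617×10⁻⁵ × 1270 K = 0.1094 eV.
Eᵢ/kT = 0, 2.313, 3.391.
Z = Σ e^(−Eᵢ/kT) = e^(−0) + e^(−2.313) + e^(−3.391) = 1.000 + 0.09896 + 0.03367 = 1.133.
⟨E⟩ = Σ EᵢPᵢ = 0.03312 eV.
S/k_B = ln Z + ⟨E⟩/kT = ln(1.133) + 0.03312/0.1094 = 0.1249 + 0.3027 = 0.43.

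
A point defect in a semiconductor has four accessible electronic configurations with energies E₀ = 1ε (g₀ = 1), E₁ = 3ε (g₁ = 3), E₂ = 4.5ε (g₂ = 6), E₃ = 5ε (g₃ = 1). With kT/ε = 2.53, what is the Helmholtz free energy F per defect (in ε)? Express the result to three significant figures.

-2.55 ε

Eᵢ/kT = 0.39526, 1.1858, 1.7787, 1.9763.
Z = Σ gᵢe^(−Eᵢ/kT) = 1·e^(−0.39526) + 3·e^(−1.1858) + 6·e^(−1.7787) + 1·e^(−1.9763) = 0.67350 + 0.91651 + 1.0131 + 0.13858 = 2.7417.
F = −kT ln Z = −2.53 × ln(2.7417) = −2.53 × 1.0086 = -2.55 ε.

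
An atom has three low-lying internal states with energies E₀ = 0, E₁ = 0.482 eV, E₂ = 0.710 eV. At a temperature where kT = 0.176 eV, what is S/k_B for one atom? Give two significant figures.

Eᵢ/kT = 0, 2.739, 4.034.
Z = Σ e^(−Eᵢ/kT) = e^(−0) + e^(−2.739) + e^(−4.034) = 1.000 + 0.06463 + 0.01770 = 1.082.
⟨E⟩ = Σ EᵢPᵢ = 0.04041 eV.
S/k_B = ln Z + ⟨E⟩/kT = ln(1.082) + 0.04041/0.176 = 0.07881 + 0.2296 = 0.31.

0.31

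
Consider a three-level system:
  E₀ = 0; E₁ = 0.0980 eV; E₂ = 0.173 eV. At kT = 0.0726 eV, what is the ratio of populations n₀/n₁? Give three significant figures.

3.86

n₀/n₁ = exp[−(E₀−E₁)/kT] = exp(−(-0.0980 eV)/(0.0726 eV)) = exp(1.3499) = 3.86.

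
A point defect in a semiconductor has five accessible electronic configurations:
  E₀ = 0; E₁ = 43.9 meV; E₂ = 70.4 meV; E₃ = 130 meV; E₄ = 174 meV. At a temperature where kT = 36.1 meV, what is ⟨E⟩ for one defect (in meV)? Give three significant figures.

Eᵢ/kT = 0, 1.2161, 1.9501, 3.6011, 4.8199.
Z = Σ e^(−Eᵢ/kT) = e^(−0) + e^(−1.2161) + e^(−1.9501) + e^(−3.6011) + e^(−4.8199) = 1.0000 + 0.29638 + 0.14226 + 0.027294 + 0.0080676 = 1.4740.
⟨E⟩ = Σ Eᵢ e^(−Eᵢ/kT) / Z = (0·1.0000 + 43.9·0.29638 + 70.4·0.14226 + 130·0.027294 + 174·0.0080676) / 1.4740 = 19.0 meV.

19.0 meV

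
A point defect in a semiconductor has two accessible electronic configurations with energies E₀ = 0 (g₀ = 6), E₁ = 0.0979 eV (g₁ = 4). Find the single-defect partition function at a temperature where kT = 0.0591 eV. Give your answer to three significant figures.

Eᵢ/kT = 0, 1.6565.
Z = Σ gᵢe^(−Eᵢ/kT) = 6·e^(−0) + 4·e^(−1.6565) = 6.0000 + 0.76322 = 6.7632.

Z = 6.76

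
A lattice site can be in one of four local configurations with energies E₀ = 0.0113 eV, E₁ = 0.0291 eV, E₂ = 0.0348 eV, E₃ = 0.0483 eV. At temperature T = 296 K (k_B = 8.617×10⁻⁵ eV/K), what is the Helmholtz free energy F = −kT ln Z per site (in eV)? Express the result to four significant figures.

-0.007987 eV

k_BT = 8.617×10⁻⁵ × 296 K = 0.0255063 eV.
Eᵢ/kT = 0.443028, 1.14089, 1.36437, 1.89365.
Z = Σ e^(−Eᵢ/kT) = e^(−0.443028) + e^(−1.14089) + e^(−1.36437) + e^(−1.89365) = 0.642089 + 0.319535 + 0.255542 + 0.150521 = 1.36769.
F = −kT ln Z = −0.0255063 × ln(1.36769) = −0.0255063 × 0.313123 = -0.007987 eV.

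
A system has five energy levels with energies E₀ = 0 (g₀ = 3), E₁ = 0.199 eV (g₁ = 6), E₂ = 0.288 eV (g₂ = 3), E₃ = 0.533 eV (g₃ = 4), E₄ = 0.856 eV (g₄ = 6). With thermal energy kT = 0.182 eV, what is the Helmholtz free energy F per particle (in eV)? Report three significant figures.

Eᵢ/kT = 0, 1.0934, 1.5824, 2.9286, 4.7033.
Z = Σ gᵢe^(−Eᵢ/kT) = 3·e^(−0) + 6·e^(−1.0934) + 3·e^(−1.5824) + 4·e^(−2.9286) + 6·e^(−4.7033) = 3.0000 + 2.0105 + 0.61644 + 0.21389 + 0.054392 = 5.8952.
F = −kT ln Z = −0.182 × ln(5.8952) = −0.182 × 1.7741 = -0.323 eV.

-0.323 eV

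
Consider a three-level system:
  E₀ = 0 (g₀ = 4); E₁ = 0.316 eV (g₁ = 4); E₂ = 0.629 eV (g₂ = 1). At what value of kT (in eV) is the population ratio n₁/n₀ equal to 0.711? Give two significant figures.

0.93 eV

n₁/n₀ = (g₁/g₀) exp[−(E₁−E₀)/kT] = 0.711.
⇒ (E₁−E₀)/kT = ln((4/4)/0.711) = ln(1.406) = 0.3407.
kT = 0.316 eV / 0.3407 = 0.93 eV.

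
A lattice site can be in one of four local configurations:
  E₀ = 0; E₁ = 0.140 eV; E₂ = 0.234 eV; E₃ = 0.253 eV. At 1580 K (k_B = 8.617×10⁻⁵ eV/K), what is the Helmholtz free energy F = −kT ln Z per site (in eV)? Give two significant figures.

-0.072 eV

k_BT = 8.617×10⁻⁵ × 1580 K = 0.1361 eV.
Eᵢ/kT = 0, 1.029, 1.719, 1.859.
Z = Σ e^(−Eᵢ/kT) = e^(−0) + e^(−1.029) + e^(−1.719) + e^(−1.859) = 1.000 + 0.3574 + 0.1792 + 0.1558 = 1.692.
F = −kT ln Z = −0.1361 × ln(1.692) = −0.1361 × 0.5259 = -0.072 eV.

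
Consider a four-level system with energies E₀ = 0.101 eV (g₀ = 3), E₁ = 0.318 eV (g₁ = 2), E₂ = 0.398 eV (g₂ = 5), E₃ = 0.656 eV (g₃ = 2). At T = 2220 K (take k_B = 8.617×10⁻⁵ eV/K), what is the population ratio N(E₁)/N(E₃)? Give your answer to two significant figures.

k_BT = 8.617×10⁻⁵ × 2220 K = 0.1913 eV.
n₁/n₃ = (g₁/g₃) exp[−(E₁−E₃)/kT] = (2/2) × exp(−(-0.338 eV)/(0.1913 eV)) = (2/2) × exp(1.767) = 5.9.

5.9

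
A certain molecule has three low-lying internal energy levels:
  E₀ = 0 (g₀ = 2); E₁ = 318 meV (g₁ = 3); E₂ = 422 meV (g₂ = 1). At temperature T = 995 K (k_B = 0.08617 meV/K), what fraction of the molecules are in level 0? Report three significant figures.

0.961

k_BT = 0.08617 × 995 K = 85.739 meV.
Eᵢ/kT = 0, 3.7089, 4.9219.
Z = Σ gᵢe^(−Eᵢ/kT) = 2·e^(−0) + 3·e^(−3.7089) + 1·e^(−4.9219) = 2.0000 + 0.073513 + 0.0072853 = 2.0808.
P₀ = g₀ e^(−E₀/kT) / Z = 2.0000/2.0808 = 0.961.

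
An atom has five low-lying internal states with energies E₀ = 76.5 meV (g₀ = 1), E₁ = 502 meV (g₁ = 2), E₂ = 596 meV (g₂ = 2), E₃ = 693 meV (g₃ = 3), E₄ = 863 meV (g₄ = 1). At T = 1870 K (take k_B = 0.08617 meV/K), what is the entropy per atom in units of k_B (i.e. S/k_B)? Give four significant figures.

0.9694

k_BT = 0.08617 × 1870 K = 161.138 meV.
Eᵢ/kT = 0.474748, 3.11534, 3.69869, 4.30066, 5.35566.
Z = Σ gᵢe^(−Eᵢ/kT) = 1·e^(−0.474748) + 2·e^(−3.11534) + 2·e^(−3.69869) + 3·e^(−4.30066) + 1·e^(−5.35566) = 0.622042 + 0.0887268 + 0.0495119 + 0.0406788 + 0.00472135 = 0.805681.
⟨E⟩ = Σ EᵢPᵢ = 191.020 meV.
S/k_B = ln Z + ⟨E⟩/kT = ln(0.805681) + 191.020/161.138 = -0.216067 + 1.18544 = 0.9694.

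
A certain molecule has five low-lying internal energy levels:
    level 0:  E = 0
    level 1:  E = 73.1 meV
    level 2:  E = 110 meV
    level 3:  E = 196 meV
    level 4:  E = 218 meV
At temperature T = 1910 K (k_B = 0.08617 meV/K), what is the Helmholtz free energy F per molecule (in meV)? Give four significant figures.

k_BT = 0.08617 × 1910 K = 164.585 meV.
Eᵢ/kT = 0, 0.444147, 0.668348, 1.19087, 1.32454.
Z = Σ e^(−Eᵢ/kT) = e^(−0) + e^(−0.444147) + e^(−0.668348) + e^(−1.19087) + e^(−1.32454) = 1.00000 + 0.641371 + 0.512555 + 0.303957 + 0.265925 = 2.72381.
F = −kT ln Z = −164.585 × ln(2.72381) = −164.585 × 1.00203 = -164.9 meV.

-164.9 meV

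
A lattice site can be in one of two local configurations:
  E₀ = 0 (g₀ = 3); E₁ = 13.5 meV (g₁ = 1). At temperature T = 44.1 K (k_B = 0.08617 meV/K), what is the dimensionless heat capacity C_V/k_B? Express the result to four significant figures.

k_BT = 0.08617 × 44.1 K = 3.80010 meV.
Eᵢ/kT = 0, 3.55254.
Z = Σ gᵢe^(−Eᵢ/kT) = 3·e^(−0) + 1·e^(−3.55254) = 3.00000 + 0.0286518 = 3.02865.
⟨E⟩ = 0.127713 meV, ⟨E²⟩ = 1.72413 meV².
C_V/k_B = (⟨E²⟩ − ⟨E⟩²)/(kT)² = (1.72413 − 0.0163106)/14.4408 = 0.1183.

0.1183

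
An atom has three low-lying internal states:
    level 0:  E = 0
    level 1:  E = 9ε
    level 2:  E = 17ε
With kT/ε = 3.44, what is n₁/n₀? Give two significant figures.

n₁/n₀ = exp[−(E₁−E₀)/kT] = exp(−(9ε)/(3.44ε)) = exp(-2.616) = 0.073.

0.073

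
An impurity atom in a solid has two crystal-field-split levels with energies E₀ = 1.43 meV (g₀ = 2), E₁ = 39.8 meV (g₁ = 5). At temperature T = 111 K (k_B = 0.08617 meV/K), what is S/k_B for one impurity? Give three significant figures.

0.911

k_BT = 0.08617 × 111 K = 9.5649 meV.
Eᵢ/kT = 0.14950, 4.1610.
Z = Σ gᵢe^(−Eᵢ/kT) = 2·e^(−0.14950) + 5·e^(−4.1610) = 1.7223 + 0.077960 = 1.8003.
⟨E⟩ = Σ EᵢPᵢ = 3.0915 meV.
S/k_B = ln Z + ⟨E⟩/kT = ln(1.8003) + 3.0915/9.5649 = 0.58795 + 0.32321 = 0.911.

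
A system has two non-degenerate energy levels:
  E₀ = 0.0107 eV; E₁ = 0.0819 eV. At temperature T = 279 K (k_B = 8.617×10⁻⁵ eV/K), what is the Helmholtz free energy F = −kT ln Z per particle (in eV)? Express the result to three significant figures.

k_BT = 8.617×10⁻⁵ × 279 K = 0.024041 eV.
Eᵢ/kT = 0.44507, 3.4067.
Z = Σ e^(−Eᵢ/kT) = e^(−0.44507) + e^(−3.4067) = 0.64078 + 0.033150 = 0.67393.
F = −kT ln Z = −0.024041 × ln(0.67393) = −0.024041 × -0.39463 = 0.00949 eV.

0.00949 eV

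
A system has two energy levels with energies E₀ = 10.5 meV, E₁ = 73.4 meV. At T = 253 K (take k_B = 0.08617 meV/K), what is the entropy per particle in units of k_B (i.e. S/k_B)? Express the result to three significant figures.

0.207

k_BT = 0.08617 × 253 K = 21.801 meV.
Eᵢ/kT = 0.48163, 3.3668.
Z = Σ e^(−Eᵢ/kT) = e^(−0.48163) + e^(−3.3668) = 0.61778 + 0.034500 = 0.65228.
⟨E⟩ = Σ EᵢPᵢ = 13.827 meV.
S/k_B = ln Z + ⟨E⟩/kT = ln(0.65228) + 13.827/21.801 = -0.42728 + 0.63424 = 0.207.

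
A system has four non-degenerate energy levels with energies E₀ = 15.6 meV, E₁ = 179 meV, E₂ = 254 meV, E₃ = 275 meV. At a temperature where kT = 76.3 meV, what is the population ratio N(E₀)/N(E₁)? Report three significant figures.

n₀/n₁ = exp[−(E₀−E₁)/kT] = exp(−(-163.4 meV)/(76.3 meV)) = exp(2.1415) = 8.51.

8.51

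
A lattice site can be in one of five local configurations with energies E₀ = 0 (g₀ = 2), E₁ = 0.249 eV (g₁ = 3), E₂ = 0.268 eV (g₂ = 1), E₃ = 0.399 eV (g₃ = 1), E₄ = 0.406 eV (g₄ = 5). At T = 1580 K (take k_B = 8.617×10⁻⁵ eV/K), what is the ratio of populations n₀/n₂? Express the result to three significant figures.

k_BT = 8.617×10⁻⁵ × 1580 K = 0.13615 eV.
n₀/n₂ = (g₀/g₂) exp[−(E₀−E₂)/kT] = (2/1) × exp(−(-0.268 eV)/(0.13615 eV)) = (2/1) × exp(1.9684) = 14.3.

14.3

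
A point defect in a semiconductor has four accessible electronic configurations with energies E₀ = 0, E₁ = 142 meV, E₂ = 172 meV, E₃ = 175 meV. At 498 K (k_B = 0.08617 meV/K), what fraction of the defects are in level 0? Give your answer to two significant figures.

k_BT = 0.08617 × 498 K = 42.91 meV.
Eᵢ/kT = 0, 3.309, 4.008, 4.078.
Z = Σ e^(−Eᵢ/kT) = e^(−0) + e^(−3.309) + e^(−4.008) + e^(−4.078) = 1.000 + 0.03655 + 0.01817 + 0.01694 = 1.072.
P₀ = e^(−E₀/kT) / Z = 1.000/1.072 = 0.93.

0.93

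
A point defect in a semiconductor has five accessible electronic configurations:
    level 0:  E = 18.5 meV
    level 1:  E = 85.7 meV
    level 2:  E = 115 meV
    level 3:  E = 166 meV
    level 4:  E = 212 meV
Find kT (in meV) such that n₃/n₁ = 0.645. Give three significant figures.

183 meV

n₃/n₁ = exp[−(E₃−E₁)/kT] = 0.645.
⇒ (E₃−E₁)/kT = ln(1/0.645) = ln(1.5504) = 0.43851.
kT = 80.3 meV / 0.43851 = 183 meV.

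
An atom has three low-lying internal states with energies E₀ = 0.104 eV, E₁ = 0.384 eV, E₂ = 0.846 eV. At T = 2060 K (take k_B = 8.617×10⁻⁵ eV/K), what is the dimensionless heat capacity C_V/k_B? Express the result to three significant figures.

0.538

k_BT = 8.617×10⁻⁵ × 2060 K = 0.17751 eV.
Eᵢ/kT = 0.58588, 2.1633, 4.7659.
Z = Σ e^(−Eᵢ/kT) = e^(−0.58588) + e^(−2.1633) + e^(−4.7659) = 0.55662 + 0.11495 + 0.0085152 = 0.68009.
⟨E⟩ = 0.16062 eV, ⟨E²⟩ = 0.042737 eV².
C_V/k_B = (⟨E²⟩ − ⟨E⟩²)/(kT)² = (0.042737 − 0.025799)/0.031510 = 0.538.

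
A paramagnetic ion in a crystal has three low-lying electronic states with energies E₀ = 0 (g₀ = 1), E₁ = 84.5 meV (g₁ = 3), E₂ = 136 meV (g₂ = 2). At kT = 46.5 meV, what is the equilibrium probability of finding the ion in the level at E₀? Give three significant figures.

Eᵢ/kT = 0, 1.8172, 2.9247.
Z = Σ gᵢe^(−Eᵢ/kT) = 1·e^(−0) + 3·e^(−1.8172) + 2·e^(−2.9247) = 1.0000 + 0.48744 + 0.10736 = 1.5948.
P₀ = g₀ e^(−E₀/kT) / Z = 1.0000/1.5948 = 0.627.

0.627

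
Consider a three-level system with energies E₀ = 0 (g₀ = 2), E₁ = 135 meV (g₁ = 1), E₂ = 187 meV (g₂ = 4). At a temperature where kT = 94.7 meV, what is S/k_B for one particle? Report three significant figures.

Eᵢ/kT = 0, 1.4256, 1.9747.
Z = Σ gᵢe^(−Eᵢ/kT) = 2·e^(−0) + 1·e^(−1.4256) + 4·e^(−1.9747) = 2.0000 + 0.24036 + 0.55521 = 2.7956.
⟨E⟩ = Σ EᵢPᵢ = 48.745 meV.
S/k_B = ln Z + ⟨E⟩/kT = ln(2.7956) + 48.745/94.7 = 1.0280 + 0.51473 = 1.54.

1.54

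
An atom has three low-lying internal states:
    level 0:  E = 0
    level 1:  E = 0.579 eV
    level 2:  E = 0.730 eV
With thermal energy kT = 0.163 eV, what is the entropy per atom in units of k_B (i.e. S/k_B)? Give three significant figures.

0.186

Eᵢ/kT = 0, 3.5521, 4.4785.
Z = Σ e^(−Eᵢ/kT) = e^(−0) + e^(−3.5521) + e^(−4.4785) = 1.0000 + 0.028664 + 0.011350 = 1.0400.
⟨E⟩ = Σ EᵢPᵢ = 0.023925 eV.
S/k_B = ln Z + ⟨E⟩/kT = ln(1.0400) + 0.023925/0.163 = 0.039221 + 0.14678 = 0.186.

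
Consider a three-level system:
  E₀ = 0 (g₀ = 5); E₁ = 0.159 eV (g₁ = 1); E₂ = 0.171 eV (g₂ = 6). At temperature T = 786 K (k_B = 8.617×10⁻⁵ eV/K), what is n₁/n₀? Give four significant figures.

k_BT = 8.617×10⁻⁵ × 786 K = 0.0677296 eV.
n₁/n₀ = (g₁/g₀) exp[−(E₁−E₀)/kT] = (1/5) × exp(−(0.159 eV)/(0.0677296 eV)) = (1/5) × exp(-2.34757) = 0.01912.

0.01912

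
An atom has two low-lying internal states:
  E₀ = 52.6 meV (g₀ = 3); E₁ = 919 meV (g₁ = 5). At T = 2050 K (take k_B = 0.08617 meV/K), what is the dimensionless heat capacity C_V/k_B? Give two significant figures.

0.29

k_BT = 0.08617 × 2050 K = 176.6 meV.
Eᵢ/kT = 0.2978, 5.204.
Z = Σ gᵢe^(−Eᵢ/kT) = 3·e^(−0.2978) + 5·e^(−5.204) = 2.227 + 0.02747 = 2.254.
⟨E⟩ = 63.17 meV, ⟨E²⟩ = 13030 meV².
C_V/k_B = (⟨E²⟩ − ⟨E⟩²)/(kT)² = (13030 − 3990)/31190 = 0.29.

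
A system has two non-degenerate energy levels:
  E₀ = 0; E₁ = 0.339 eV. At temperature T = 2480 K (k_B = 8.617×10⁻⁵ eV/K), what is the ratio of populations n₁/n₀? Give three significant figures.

0.205

k_BT = 8.617×10⁻⁵ × 2480 K = 0.21370 eV.
n₁/n₀ = exp[−(E₁−E₀)/kT] = exp(−(0.339 eV)/(0.21370 eV)) = exp(-1.5863) = 0.205.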